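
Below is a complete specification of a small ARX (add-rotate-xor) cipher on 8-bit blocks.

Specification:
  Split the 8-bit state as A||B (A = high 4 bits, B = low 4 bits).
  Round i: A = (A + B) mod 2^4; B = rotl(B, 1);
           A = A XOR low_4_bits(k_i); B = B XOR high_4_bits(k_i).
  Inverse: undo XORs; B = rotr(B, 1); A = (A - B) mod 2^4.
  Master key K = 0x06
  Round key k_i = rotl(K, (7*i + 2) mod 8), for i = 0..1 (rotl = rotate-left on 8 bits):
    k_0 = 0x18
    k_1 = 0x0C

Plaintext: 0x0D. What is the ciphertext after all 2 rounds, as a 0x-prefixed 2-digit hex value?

s_0 = plaintext = 0x0D
s_1 = Round(s_0, k_0) = 0x5A
s_2 = Round(s_1, k_1) = 0x35

0x35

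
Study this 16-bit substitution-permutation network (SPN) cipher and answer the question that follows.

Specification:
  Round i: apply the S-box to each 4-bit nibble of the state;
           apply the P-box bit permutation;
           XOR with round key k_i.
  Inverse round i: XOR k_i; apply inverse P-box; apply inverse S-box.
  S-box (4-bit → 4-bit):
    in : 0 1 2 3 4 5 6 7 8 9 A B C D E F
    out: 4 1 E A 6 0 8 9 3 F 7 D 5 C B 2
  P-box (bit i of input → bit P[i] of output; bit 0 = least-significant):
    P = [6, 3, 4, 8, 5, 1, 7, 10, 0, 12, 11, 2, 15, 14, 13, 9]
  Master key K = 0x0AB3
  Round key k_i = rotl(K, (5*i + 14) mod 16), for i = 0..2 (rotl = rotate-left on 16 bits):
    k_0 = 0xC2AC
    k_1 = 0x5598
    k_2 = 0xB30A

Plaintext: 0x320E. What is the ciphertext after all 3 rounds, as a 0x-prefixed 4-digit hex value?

0x5A3D

s_0 = plaintext = 0x320E
s_1 = Round(s_0, k_0) = 0x9960
s_2 = Round(s_1, k_1) = 0xAB8D
s_3 = Round(s_2, k_2) = 0x5A3D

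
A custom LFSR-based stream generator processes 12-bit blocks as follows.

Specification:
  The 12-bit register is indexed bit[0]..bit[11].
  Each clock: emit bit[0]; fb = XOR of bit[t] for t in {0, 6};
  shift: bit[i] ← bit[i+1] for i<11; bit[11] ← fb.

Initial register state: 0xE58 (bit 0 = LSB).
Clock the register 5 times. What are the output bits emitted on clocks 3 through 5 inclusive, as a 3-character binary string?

011

reg_0 = 0xE58
clock 1: out=0, reg = 0xF2C
clock 2: out=0, reg = 0x796
clock 3: out=0, reg = 0x3CB
clock 4: out=1, reg = 0x1E5
clock 5: out=1, reg = 0x0F2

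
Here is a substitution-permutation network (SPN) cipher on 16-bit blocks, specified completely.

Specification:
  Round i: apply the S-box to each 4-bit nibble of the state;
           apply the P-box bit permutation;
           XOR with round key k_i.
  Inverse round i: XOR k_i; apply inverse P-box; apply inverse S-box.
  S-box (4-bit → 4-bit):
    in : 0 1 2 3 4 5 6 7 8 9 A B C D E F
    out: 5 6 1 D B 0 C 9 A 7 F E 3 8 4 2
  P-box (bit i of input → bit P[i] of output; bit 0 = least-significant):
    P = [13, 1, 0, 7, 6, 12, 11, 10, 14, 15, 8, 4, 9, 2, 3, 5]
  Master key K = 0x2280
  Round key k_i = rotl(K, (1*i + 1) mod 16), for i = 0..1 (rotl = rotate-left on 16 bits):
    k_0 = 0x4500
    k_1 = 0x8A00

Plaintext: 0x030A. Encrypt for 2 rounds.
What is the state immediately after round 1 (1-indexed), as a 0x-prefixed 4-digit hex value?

s_0 = plaintext = 0x030A
s_1 = Round(s_0, k_0) = 0x2EDB
s_2 = Round(s_1, k_1) = 0x8D83

0x2EDB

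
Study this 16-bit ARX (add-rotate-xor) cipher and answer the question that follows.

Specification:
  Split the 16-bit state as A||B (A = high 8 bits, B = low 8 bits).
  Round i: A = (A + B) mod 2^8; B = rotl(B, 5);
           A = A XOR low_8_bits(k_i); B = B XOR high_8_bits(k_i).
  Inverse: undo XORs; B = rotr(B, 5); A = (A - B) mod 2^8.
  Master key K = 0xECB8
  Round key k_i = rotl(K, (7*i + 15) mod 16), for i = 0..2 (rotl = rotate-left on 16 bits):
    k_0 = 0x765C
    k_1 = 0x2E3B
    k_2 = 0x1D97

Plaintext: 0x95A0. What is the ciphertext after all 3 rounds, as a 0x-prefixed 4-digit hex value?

0xC551

s_0 = plaintext = 0x95A0
s_1 = Round(s_0, k_0) = 0x6962
s_2 = Round(s_1, k_1) = 0xF062
s_3 = Round(s_2, k_2) = 0xC551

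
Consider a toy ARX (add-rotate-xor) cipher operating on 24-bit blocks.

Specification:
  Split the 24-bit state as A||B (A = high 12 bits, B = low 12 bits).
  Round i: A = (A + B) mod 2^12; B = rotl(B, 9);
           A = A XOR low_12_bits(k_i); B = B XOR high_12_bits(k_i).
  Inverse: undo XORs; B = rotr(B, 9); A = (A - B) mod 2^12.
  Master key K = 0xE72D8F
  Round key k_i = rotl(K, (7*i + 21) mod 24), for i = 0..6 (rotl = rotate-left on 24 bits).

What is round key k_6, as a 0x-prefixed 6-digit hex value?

0xC7F396

K = 0xE72D8F
k_0 = rotl(K, (7*0+21) mod 24) = rotl(K, 21) = 0xFCE5B1
k_1 = rotl(K, (7*1+21) mod 24) = rotl(K, 4) = 0x72D8FE
k_2 = rotl(K, (7*2+21) mod 24) = rotl(K, 11) = 0x6C7F39
k_3 = rotl(K, (7*3+21) mod 24) = rotl(K, 18) = 0x3F9CB6
k_4 = rotl(K, (7*4+21) mod 24) = rotl(K, 1) = 0xCE5B1F
k_5 = rotl(K, (7*5+21) mod 24) = rotl(K, 8) = 0x2D8FE7
k_6 = rotl(K, (7*6+21) mod 24) = rotl(K, 15) = 0xC7F396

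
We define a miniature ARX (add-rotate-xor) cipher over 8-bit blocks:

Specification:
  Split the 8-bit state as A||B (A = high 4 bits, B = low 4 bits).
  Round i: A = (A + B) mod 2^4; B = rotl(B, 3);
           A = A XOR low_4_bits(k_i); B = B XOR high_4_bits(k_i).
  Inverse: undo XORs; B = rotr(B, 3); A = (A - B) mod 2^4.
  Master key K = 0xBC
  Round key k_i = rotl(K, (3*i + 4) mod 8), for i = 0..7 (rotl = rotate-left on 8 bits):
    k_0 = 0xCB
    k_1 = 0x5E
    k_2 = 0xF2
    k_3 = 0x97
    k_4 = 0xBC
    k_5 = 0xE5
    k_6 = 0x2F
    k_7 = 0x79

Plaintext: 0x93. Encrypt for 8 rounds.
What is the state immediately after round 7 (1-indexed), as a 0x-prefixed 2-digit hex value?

0xD8

s_0 = plaintext = 0x93
s_1 = Round(s_0, k_0) = 0x75
s_2 = Round(s_1, k_1) = 0x2F
s_3 = Round(s_2, k_2) = 0x30
s_4 = Round(s_3, k_3) = 0x49
s_5 = Round(s_4, k_4) = 0x17
s_6 = Round(s_5, k_5) = 0xD5
s_7 = Round(s_6, k_6) = 0xD8
s_8 = Round(s_7, k_7) = 0xC3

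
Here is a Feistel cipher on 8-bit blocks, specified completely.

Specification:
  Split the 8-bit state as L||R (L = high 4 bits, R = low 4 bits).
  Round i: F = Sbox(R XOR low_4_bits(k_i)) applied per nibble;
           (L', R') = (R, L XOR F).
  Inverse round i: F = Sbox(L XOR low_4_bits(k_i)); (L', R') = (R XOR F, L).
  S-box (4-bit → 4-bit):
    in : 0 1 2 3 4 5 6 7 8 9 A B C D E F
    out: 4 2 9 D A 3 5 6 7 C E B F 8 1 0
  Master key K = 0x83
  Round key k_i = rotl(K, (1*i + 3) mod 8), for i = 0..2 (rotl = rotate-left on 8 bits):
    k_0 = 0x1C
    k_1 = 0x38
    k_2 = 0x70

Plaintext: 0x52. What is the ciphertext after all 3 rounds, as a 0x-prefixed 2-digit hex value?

s_0 = plaintext = 0x52
s_1 = Round(s_0, k_0) = 0x24
s_2 = Round(s_1, k_1) = 0x4D
s_3 = Round(s_2, k_2) = 0xDC

0xDC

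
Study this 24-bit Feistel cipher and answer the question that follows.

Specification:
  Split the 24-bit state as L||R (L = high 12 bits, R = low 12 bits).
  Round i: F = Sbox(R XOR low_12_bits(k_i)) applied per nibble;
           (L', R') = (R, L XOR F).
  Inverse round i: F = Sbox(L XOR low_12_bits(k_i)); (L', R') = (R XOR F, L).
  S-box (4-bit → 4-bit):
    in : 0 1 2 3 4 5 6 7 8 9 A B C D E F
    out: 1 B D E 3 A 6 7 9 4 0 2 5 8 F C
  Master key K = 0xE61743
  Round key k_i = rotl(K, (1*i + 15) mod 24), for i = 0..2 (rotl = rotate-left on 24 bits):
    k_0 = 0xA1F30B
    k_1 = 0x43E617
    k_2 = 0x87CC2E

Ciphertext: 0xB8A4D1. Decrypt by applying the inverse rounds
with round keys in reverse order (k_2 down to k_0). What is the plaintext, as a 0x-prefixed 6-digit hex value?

0xE501D0

s_0 = ciphertext = 0xB8A4D1
s_1 = InvRound(s_0, k_2) = 0x3D2B8A
s_2 = InvRound(s_1, k_1) = 0x1D03D2
s_3 = InvRound(s_2, k_0) = 0xE501D0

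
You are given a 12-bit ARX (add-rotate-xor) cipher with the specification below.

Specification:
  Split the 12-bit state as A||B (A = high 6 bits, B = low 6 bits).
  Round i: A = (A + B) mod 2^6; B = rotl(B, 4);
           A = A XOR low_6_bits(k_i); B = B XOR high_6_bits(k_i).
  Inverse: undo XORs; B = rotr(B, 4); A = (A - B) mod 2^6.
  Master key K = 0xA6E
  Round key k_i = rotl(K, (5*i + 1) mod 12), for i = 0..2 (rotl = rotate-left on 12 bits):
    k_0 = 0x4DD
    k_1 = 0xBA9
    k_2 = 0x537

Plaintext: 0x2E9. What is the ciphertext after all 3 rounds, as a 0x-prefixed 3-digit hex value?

0x81B

s_0 = plaintext = 0x2E9
s_1 = Round(s_0, k_0) = 0xA49
s_2 = Round(s_1, k_1) = 0x6FC
s_3 = Round(s_2, k_2) = 0x81B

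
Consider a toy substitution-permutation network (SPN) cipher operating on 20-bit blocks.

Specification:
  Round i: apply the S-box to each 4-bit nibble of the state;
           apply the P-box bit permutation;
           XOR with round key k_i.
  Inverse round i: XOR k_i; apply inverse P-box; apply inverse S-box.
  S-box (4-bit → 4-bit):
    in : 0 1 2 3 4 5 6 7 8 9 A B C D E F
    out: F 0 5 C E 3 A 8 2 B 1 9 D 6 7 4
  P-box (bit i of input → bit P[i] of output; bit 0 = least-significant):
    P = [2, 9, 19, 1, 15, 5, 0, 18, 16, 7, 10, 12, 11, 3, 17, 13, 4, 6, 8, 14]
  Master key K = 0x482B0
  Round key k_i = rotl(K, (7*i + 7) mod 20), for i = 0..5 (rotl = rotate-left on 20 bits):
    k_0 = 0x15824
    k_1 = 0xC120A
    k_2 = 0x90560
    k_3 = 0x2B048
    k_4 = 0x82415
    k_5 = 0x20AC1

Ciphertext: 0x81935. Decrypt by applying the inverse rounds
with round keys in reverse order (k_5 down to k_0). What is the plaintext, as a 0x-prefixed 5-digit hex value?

s_0 = ciphertext = 0x81935
s_1 = InvRound(s_0, k_5) = 0xEF68E
s_2 = InvRound(s_1, k_4) = 0xBD6C6
s_3 = InvRound(s_2, k_3) = 0x76E10
s_4 = InvRound(s_3, k_2) = 0x0C16D
s_5 = InvRound(s_4, k_1) = 0x41700
s_6 = InvRound(s_5, k_0) = 0x3A265

0x3A265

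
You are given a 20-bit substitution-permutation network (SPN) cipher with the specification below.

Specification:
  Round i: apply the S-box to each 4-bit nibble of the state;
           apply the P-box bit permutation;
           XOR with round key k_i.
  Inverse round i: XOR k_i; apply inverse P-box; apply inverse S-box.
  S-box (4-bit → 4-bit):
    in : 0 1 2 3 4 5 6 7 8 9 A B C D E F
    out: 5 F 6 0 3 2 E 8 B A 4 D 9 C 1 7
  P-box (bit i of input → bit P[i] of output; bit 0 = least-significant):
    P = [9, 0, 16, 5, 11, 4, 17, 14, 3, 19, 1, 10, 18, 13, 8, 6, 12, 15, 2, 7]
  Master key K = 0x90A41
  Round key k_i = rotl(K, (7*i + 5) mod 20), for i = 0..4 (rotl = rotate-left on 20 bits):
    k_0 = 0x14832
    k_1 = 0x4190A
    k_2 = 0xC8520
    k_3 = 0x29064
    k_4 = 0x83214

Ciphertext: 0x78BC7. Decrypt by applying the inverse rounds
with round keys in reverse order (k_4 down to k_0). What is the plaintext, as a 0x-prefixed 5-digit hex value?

0x0A1F9

s_0 = ciphertext = 0x78BC7
s_1 = InvRound(s_0, k_4) = 0x812F2
s_2 = InvRound(s_1, k_3) = 0x6322E
s_3 = InvRound(s_2, k_2) = 0xF21AE
s_4 = InvRound(s_3, k_1) = 0xB550D
s_5 = InvRound(s_4, k_0) = 0x0A1F9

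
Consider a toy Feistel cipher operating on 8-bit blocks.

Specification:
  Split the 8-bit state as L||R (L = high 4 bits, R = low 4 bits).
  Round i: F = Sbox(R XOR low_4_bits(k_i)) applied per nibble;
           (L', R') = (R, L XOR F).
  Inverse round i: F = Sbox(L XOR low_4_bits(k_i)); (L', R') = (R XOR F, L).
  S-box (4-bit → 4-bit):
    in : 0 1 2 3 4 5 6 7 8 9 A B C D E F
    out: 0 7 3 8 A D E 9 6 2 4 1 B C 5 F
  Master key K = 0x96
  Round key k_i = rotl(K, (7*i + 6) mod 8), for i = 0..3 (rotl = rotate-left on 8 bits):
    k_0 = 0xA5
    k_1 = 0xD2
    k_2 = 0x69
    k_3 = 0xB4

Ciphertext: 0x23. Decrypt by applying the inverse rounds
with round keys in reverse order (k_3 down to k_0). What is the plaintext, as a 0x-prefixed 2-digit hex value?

0x39

s_0 = ciphertext = 0x23
s_1 = InvRound(s_0, k_3) = 0xD2
s_2 = InvRound(s_1, k_2) = 0x8D
s_3 = InvRound(s_2, k_1) = 0x98
s_4 = InvRound(s_3, k_0) = 0x39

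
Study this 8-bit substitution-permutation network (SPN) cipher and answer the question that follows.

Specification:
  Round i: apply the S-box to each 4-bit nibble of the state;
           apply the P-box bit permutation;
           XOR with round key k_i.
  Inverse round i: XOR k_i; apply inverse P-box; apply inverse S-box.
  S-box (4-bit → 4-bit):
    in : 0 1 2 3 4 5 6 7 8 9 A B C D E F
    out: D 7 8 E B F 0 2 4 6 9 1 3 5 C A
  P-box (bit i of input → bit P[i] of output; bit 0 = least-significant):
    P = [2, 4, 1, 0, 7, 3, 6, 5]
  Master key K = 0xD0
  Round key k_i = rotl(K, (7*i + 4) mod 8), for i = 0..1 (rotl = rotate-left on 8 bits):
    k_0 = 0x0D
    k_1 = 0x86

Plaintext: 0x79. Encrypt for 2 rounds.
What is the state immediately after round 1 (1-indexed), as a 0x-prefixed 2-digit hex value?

0x17

s_0 = plaintext = 0x79
s_1 = Round(s_0, k_0) = 0x17
s_2 = Round(s_1, k_1) = 0x5E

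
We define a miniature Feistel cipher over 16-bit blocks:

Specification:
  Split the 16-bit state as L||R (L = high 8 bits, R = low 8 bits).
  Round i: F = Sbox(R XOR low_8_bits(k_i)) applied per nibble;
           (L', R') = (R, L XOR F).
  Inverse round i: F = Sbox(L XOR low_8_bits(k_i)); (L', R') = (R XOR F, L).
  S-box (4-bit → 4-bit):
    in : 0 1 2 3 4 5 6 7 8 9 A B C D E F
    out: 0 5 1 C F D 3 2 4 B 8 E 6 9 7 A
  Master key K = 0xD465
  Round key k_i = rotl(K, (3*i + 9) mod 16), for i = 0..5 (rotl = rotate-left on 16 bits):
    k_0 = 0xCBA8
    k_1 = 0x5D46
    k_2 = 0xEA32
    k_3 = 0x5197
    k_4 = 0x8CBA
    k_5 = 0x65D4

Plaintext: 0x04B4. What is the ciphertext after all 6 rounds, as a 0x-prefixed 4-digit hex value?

s_0 = plaintext = 0x04B4
s_1 = Round(s_0, k_0) = 0xB452
s_2 = Round(s_1, k_1) = 0x52EB
s_3 = Round(s_2, k_2) = 0xEBC9
s_4 = Round(s_3, k_3) = 0xC93C
s_5 = Round(s_4, k_4) = 0x3C8A
s_6 = Round(s_5, k_5) = 0x8AEB

0x8AEB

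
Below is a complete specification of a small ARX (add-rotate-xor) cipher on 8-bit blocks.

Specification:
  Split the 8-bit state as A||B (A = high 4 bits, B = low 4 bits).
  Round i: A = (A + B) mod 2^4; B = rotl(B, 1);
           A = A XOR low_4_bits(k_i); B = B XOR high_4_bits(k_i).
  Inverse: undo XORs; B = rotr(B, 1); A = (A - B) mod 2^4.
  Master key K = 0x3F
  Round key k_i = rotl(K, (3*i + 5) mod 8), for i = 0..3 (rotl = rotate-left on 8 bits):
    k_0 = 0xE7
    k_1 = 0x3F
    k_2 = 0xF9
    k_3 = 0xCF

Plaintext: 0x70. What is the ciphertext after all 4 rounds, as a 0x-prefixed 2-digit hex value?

0x78

s_0 = plaintext = 0x70
s_1 = Round(s_0, k_0) = 0x0E
s_2 = Round(s_1, k_1) = 0x1E
s_3 = Round(s_2, k_2) = 0x62
s_4 = Round(s_3, k_3) = 0x78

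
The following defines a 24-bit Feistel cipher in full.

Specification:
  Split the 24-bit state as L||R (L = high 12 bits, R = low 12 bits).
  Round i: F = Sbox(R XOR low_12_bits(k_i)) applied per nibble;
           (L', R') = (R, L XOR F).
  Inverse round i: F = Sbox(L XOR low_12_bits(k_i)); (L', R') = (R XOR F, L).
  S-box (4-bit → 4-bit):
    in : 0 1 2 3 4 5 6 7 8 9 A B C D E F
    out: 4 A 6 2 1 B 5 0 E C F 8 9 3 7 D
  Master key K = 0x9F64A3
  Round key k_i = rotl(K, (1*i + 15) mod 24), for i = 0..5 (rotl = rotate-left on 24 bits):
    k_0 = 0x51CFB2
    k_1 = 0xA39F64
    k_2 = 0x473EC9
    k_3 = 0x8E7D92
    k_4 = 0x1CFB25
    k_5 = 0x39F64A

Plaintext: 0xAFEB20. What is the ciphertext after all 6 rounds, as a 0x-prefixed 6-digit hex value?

s_0 = plaintext = 0xAFEB20
s_1 = Round(s_0, k_0) = 0xB20B38
s_2 = Round(s_1, k_1) = 0xB38A99
s_3 = Round(s_2, k_2) = 0xA99A8C
s_4 = Round(s_3, k_3) = 0xA8CA3E
s_5 = Round(s_4, k_4) = 0xA3E024
s_6 = Round(s_5, k_5) = 0x024F69

0x024F69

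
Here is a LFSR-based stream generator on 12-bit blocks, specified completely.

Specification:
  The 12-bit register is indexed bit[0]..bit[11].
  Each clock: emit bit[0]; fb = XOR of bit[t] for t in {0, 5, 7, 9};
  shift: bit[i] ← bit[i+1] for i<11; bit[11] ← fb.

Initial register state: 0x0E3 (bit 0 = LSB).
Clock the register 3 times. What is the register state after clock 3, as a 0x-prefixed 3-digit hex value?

0xA1C

reg_0 = 0x0E3
clock 1: out=1, reg = 0x871
clock 2: out=1, reg = 0x438
clock 3: out=0, reg = 0xA1C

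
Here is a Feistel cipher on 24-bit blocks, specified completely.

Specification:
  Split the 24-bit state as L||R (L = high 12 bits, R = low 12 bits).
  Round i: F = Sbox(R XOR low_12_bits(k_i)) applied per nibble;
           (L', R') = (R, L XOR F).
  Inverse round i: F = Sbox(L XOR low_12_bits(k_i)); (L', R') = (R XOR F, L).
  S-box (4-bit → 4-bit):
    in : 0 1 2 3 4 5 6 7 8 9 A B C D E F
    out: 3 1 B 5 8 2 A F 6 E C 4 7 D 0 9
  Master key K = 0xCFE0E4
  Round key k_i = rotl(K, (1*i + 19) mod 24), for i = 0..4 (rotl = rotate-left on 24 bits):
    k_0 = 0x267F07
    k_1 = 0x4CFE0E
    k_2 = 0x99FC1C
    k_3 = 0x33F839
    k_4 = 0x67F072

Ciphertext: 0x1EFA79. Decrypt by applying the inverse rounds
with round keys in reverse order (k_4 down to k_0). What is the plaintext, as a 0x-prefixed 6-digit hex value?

0xDEA15E

s_0 = ciphertext = 0x1EFA79
s_1 = InvRound(s_0, k_4) = 0xB941EF
s_2 = InvRound(s_1, k_3) = 0x422B94
s_3 = InvRound(s_2, k_2) = 0xDC4422
s_4 = InvRound(s_3, k_1) = 0x15EDC4
s_5 = InvRound(s_4, k_0) = 0xDEA15E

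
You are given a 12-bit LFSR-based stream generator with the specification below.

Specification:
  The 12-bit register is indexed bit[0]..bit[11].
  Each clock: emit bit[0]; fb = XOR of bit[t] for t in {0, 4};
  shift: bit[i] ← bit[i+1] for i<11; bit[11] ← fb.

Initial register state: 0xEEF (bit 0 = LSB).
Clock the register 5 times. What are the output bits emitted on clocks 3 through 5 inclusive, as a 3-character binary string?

reg_0 = 0xEEF
clock 1: out=1, reg = 0xF77
clock 2: out=1, reg = 0x7BB
clock 3: out=1, reg = 0x3DD
clock 4: out=1, reg = 0x1EE
clock 5: out=0, reg = 0x0F7

110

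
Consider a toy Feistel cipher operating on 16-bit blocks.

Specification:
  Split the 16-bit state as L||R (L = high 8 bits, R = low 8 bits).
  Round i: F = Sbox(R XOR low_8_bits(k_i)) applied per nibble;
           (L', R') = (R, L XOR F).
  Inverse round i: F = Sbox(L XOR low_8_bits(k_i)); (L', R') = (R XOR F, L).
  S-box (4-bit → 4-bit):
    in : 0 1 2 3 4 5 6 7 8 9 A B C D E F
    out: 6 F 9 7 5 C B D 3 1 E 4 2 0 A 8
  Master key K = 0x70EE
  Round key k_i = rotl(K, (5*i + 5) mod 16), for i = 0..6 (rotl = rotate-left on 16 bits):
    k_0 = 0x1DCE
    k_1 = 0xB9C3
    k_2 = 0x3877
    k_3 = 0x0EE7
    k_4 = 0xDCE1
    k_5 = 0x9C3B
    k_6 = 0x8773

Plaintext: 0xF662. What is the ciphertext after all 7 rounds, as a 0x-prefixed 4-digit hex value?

0xD1AD

s_0 = plaintext = 0xF662
s_1 = Round(s_0, k_0) = 0x6214
s_2 = Round(s_1, k_1) = 0x146F
s_3 = Round(s_2, k_2) = 0x6FE7
s_4 = Round(s_3, k_3) = 0xE709
s_5 = Round(s_4, k_4) = 0x0944
s_6 = Round(s_5, k_5) = 0x44D1
s_7 = Round(s_6, k_6) = 0xD1AD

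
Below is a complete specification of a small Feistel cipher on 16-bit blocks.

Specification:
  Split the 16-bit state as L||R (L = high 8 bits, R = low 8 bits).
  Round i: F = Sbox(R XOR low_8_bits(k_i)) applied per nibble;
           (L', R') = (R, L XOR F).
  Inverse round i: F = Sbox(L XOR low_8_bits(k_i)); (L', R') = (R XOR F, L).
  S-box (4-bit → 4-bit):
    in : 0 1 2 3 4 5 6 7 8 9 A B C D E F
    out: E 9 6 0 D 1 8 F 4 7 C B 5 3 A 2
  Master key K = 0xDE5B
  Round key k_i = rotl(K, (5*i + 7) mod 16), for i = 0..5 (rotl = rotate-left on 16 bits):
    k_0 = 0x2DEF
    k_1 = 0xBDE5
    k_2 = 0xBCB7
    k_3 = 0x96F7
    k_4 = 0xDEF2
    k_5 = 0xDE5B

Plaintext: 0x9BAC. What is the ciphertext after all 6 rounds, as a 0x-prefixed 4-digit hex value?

0x43B3

s_0 = plaintext = 0x9BAC
s_1 = Round(s_0, k_0) = 0xAC4B
s_2 = Round(s_1, k_1) = 0x4B66
s_3 = Round(s_2, k_2) = 0x6672
s_4 = Round(s_3, k_3) = 0x7227
s_5 = Round(s_4, k_4) = 0x2743
s_6 = Round(s_5, k_5) = 0x43B3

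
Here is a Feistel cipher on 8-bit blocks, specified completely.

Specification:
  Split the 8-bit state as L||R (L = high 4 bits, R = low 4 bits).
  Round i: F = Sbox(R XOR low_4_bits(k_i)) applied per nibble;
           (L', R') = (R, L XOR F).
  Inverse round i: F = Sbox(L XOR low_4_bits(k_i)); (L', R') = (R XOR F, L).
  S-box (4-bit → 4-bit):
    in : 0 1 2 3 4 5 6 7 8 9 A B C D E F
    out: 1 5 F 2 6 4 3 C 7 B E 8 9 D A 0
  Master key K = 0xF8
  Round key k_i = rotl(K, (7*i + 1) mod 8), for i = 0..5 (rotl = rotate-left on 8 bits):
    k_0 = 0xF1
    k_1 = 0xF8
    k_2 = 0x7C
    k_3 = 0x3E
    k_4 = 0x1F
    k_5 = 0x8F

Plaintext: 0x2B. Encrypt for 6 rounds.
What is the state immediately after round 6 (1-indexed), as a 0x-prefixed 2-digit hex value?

0x38

s_0 = plaintext = 0x2B
s_1 = Round(s_0, k_0) = 0xBC
s_2 = Round(s_1, k_1) = 0xCD
s_3 = Round(s_2, k_2) = 0xD9
s_4 = Round(s_3, k_3) = 0x91
s_5 = Round(s_4, k_4) = 0x13
s_6 = Round(s_5, k_5) = 0x38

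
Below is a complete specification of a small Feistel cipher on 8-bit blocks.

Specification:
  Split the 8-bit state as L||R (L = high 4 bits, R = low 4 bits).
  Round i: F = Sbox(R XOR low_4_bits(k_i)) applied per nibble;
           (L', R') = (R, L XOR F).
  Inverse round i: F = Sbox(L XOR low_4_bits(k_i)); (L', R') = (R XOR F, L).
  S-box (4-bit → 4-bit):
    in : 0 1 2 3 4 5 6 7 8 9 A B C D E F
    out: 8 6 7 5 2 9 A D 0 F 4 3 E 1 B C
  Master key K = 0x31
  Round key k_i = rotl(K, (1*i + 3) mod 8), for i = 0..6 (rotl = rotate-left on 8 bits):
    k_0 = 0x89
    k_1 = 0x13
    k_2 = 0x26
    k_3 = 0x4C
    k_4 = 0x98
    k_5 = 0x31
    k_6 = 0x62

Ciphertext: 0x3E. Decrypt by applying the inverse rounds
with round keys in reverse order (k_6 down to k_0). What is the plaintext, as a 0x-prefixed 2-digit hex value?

s_0 = ciphertext = 0x3E
s_1 = InvRound(s_0, k_6) = 0x83
s_2 = InvRound(s_1, k_5) = 0xC8
s_3 = InvRound(s_2, k_4) = 0xAC
s_4 = InvRound(s_3, k_3) = 0x6A
s_5 = InvRound(s_4, k_2) = 0x26
s_6 = InvRound(s_5, k_1) = 0x02
s_7 = InvRound(s_6, k_0) = 0xD0

0xD0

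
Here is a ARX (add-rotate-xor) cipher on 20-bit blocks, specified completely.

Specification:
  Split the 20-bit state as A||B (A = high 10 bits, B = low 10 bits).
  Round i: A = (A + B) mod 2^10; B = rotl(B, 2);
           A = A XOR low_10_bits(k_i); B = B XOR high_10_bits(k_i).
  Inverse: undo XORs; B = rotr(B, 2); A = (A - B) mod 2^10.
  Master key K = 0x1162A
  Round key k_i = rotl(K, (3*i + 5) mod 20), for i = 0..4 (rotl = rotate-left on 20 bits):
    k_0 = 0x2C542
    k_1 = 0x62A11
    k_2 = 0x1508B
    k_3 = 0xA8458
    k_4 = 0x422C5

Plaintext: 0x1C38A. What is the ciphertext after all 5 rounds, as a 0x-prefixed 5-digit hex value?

s_0 = plaintext = 0x1C38A
s_1 = Round(s_0, k_0) = 0xAE29A
s_2 = Round(s_1, k_1) = 0xD0FE0
s_3 = Round(s_2, k_2) = 0xEA3D7
s_4 = Round(s_3, k_3) = 0xC9DFE
s_5 = Round(s_4, k_4) = 0xF82F1

0xF82F1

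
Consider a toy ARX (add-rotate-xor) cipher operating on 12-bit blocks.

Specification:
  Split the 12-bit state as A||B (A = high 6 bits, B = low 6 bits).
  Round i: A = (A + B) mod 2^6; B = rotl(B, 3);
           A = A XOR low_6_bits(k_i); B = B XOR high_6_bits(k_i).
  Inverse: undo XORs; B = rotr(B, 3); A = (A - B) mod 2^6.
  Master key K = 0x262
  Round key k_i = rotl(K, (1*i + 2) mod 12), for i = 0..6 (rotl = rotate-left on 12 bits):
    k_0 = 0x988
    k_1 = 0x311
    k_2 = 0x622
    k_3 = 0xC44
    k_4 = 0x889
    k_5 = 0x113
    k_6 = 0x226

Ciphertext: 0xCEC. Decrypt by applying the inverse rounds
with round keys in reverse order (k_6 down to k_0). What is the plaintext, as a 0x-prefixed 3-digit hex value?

0xFFE

s_0 = ciphertext = 0xCEC
s_1 = InvRound(s_0, k_6) = 0xC64
s_2 = InvRound(s_1, k_5) = 0x784
s_3 = InvRound(s_2, k_4) = 0x8F4
s_4 = InvRound(s_3, k_3) = 0xFE8
s_5 = InvRound(s_4, k_2) = 0x5C6
s_6 = InvRound(s_5, k_1) = 0xD51
s_7 = InvRound(s_6, k_0) = 0xFFE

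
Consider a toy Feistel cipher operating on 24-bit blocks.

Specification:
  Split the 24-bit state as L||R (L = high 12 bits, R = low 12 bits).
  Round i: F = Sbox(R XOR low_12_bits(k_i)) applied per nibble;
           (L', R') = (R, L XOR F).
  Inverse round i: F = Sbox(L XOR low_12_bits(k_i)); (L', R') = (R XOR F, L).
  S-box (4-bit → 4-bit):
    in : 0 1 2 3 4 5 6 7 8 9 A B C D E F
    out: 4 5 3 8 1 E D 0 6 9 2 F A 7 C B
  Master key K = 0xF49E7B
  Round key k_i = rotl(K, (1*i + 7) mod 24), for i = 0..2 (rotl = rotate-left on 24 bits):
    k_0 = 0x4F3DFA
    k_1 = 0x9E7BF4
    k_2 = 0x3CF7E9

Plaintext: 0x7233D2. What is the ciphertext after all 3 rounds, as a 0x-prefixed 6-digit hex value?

s_0 = plaintext = 0x7233D2
s_1 = Round(s_0, k_0) = 0x3D2B15
s_2 = Round(s_1, k_1) = 0xB15717
s_3 = Round(s_2, k_2) = 0x717FA9

0x717FA9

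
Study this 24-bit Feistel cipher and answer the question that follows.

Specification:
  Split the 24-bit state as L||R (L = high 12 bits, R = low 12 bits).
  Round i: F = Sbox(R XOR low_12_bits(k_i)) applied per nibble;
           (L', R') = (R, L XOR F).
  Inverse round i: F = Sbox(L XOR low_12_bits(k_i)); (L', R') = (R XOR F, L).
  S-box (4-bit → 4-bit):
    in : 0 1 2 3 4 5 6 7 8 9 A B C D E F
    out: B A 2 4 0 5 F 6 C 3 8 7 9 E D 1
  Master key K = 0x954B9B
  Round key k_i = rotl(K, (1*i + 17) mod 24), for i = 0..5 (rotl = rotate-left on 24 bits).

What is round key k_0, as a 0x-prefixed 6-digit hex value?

K = 0x954B9B
k_0 = rotl(K, (1*0+17) mod 24) = rotl(K, 17) = 0x372A97

0x372A97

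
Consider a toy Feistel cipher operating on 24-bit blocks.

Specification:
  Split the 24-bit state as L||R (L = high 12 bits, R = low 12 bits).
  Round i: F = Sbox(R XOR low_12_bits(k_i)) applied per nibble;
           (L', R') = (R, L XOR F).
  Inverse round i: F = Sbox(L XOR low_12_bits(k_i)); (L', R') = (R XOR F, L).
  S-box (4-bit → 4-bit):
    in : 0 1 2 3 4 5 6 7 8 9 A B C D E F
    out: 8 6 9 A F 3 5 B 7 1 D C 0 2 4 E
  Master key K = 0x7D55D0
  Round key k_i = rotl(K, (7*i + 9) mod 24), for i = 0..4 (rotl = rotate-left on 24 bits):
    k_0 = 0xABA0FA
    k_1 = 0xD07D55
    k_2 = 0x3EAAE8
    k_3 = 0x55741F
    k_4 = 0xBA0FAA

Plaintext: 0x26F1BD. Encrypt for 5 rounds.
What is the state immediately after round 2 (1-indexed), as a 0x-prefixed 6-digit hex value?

s_0 = plaintext = 0x26F1BD
s_1 = Round(s_0, k_0) = 0x1BD494
s_2 = Round(s_1, k_1) = 0x4940BB
s_3 = Round(s_2, k_2) = 0x0BB9AE
s_4 = Round(s_3, k_3) = 0x9AE27D
s_5 = Round(s_4, k_4) = 0x27DB85

0x4940BB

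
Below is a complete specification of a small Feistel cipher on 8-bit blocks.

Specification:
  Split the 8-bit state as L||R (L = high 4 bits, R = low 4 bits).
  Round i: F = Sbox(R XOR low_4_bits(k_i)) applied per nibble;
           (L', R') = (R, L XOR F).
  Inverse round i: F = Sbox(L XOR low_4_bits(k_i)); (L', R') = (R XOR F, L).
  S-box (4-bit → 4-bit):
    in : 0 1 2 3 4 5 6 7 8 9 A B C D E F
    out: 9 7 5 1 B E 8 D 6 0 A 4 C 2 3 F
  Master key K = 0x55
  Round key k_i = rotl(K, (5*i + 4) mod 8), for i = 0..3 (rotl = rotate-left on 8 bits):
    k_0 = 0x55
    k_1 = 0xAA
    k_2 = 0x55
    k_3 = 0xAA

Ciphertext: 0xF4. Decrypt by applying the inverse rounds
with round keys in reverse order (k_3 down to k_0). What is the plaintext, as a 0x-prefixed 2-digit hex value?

s_0 = ciphertext = 0xF4
s_1 = InvRound(s_0, k_3) = 0xAF
s_2 = InvRound(s_1, k_2) = 0x0A
s_3 = InvRound(s_2, k_1) = 0x00
s_4 = InvRound(s_3, k_0) = 0xE0

0xE0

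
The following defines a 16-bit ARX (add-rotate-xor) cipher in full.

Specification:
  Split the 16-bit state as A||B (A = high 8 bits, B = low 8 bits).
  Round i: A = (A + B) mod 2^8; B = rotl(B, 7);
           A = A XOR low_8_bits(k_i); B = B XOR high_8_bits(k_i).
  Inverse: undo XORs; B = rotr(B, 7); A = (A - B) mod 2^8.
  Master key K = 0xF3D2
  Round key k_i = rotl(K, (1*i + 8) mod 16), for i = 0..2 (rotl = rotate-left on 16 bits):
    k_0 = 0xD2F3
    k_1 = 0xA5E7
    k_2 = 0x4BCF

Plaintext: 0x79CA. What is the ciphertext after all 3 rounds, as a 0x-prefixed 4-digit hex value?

0x3174

s_0 = plaintext = 0x79CA
s_1 = Round(s_0, k_0) = 0xB0B7
s_2 = Round(s_1, k_1) = 0x807E
s_3 = Round(s_2, k_2) = 0x3174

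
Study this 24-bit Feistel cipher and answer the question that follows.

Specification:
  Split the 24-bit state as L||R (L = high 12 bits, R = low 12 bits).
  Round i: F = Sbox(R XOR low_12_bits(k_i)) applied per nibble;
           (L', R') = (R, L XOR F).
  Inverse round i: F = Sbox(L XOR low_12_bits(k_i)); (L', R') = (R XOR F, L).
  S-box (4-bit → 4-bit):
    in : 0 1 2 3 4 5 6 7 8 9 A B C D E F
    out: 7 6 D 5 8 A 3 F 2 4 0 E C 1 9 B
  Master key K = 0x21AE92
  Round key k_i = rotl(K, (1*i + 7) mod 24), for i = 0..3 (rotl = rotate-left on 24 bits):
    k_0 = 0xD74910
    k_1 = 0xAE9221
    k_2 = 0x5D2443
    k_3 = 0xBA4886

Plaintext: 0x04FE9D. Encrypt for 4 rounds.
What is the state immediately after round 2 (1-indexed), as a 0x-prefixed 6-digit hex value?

s_0 = plaintext = 0x04FE9D
s_1 = Round(s_0, k_0) = 0xE9DF6E
s_2 = Round(s_1, k_1) = 0xF6EF16
s_3 = Round(s_2, k_2) = 0xF161C4
s_4 = Round(s_3, k_3) = 0x1C4B9B

0xF6EF16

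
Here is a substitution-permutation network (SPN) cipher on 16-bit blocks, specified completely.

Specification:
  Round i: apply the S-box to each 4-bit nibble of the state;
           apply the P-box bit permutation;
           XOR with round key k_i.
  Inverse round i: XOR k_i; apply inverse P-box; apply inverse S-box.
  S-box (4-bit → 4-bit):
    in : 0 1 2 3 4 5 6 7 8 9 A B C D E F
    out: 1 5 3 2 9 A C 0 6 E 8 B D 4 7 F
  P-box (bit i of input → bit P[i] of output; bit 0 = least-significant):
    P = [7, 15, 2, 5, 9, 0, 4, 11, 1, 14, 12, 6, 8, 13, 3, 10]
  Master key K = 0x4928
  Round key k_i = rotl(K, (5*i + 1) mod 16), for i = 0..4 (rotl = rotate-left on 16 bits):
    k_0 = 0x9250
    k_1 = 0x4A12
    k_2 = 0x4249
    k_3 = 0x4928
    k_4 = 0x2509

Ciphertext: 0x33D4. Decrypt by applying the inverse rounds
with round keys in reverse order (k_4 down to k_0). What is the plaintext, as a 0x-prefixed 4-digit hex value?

s_0 = ciphertext = 0x33D4
s_1 = InvRound(s_0, k_4) = 0x66E1
s_2 = InvRound(s_1, k_3) = 0xFAB0
s_3 = InvRound(s_2, k_2) = 0x869B
s_4 = InvRound(s_3, k_1) = 0x6352
s_5 = InvRound(s_4, k_0) = 0x2E73

0x2E73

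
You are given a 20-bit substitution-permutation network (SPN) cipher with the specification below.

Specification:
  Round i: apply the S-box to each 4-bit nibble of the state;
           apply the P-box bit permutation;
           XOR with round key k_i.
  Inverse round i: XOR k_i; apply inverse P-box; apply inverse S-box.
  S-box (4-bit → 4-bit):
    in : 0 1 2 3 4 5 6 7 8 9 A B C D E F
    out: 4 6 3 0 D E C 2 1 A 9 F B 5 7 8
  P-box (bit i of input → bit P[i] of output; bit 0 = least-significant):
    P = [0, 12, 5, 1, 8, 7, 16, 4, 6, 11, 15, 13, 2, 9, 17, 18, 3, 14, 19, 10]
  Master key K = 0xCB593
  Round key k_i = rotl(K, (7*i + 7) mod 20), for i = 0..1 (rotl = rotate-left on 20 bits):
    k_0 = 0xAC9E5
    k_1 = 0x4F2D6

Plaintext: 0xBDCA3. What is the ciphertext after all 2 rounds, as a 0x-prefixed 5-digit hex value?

s_0 = plaintext = 0xBDCA3
s_1 = Round(s_0, k_0) = 0x0A4B9
s_2 = Round(s_1, k_1) = 0x94300

0x94300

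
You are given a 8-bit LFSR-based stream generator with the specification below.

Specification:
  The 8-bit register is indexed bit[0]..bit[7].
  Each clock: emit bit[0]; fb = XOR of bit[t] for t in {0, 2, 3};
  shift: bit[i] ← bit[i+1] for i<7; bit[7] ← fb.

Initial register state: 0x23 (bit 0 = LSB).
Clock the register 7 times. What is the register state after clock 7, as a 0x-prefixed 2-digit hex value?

0x1E

reg_0 = 0x23
clock 1: out=1, reg = 0x91
clock 2: out=1, reg = 0xC8
clock 3: out=0, reg = 0xE4
clock 4: out=0, reg = 0xF2
clock 5: out=0, reg = 0x79
clock 6: out=1, reg = 0x3C
clock 7: out=0, reg = 0x1E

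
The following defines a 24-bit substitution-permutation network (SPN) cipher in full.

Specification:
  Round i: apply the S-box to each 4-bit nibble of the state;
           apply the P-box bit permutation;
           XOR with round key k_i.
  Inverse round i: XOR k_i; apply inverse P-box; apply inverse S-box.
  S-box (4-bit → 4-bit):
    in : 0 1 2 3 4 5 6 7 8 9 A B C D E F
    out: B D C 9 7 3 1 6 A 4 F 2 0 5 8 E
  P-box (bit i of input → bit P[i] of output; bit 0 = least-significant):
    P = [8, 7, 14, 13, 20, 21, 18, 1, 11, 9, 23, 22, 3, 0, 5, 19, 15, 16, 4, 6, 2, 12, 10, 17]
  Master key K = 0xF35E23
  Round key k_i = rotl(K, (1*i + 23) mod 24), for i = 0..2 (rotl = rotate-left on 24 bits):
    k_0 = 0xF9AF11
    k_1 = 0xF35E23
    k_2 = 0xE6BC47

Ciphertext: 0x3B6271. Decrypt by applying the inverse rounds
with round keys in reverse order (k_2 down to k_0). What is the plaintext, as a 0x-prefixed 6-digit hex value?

s_0 = ciphertext = 0x3B6271
s_1 = InvRound(s_0, k_2) = 0x442A19
s_2 = InvRound(s_1, k_1) = 0xF7D9A2
s_3 = InvRound(s_2, k_0) = 0xF9FB2F

0xF9FB2F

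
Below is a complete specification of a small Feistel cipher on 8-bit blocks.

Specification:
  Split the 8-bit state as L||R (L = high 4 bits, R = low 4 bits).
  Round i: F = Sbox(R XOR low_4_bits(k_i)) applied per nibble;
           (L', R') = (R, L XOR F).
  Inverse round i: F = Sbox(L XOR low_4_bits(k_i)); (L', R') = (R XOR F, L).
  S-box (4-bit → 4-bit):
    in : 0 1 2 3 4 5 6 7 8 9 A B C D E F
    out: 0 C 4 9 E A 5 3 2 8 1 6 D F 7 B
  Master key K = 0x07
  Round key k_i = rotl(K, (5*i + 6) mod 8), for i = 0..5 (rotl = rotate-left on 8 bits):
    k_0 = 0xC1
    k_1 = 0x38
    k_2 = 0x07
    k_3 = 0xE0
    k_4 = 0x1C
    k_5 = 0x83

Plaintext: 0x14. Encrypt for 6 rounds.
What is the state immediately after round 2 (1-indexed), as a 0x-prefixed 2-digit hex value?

s_0 = plaintext = 0x14
s_1 = Round(s_0, k_0) = 0x4B
s_2 = Round(s_1, k_1) = 0xBD
s_3 = Round(s_2, k_2) = 0xDA
s_4 = Round(s_3, k_3) = 0xAC
s_5 = Round(s_4, k_4) = 0xCA
s_6 = Round(s_5, k_5) = 0xA4

0xBD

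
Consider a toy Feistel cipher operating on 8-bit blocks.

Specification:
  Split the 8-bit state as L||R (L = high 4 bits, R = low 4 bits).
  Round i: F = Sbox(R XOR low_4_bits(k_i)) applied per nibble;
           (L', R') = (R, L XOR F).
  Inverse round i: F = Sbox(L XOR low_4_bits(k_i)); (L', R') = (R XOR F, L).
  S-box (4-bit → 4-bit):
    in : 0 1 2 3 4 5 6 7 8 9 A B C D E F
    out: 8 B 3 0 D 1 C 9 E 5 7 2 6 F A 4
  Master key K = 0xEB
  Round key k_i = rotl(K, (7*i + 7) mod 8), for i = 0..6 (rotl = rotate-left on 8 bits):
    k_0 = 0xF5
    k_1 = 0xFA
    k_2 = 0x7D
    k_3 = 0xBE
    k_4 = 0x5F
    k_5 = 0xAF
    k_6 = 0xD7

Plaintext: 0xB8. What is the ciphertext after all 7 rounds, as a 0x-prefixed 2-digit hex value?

0x49

s_0 = plaintext = 0xB8
s_1 = Round(s_0, k_0) = 0x84
s_2 = Round(s_1, k_1) = 0x42
s_3 = Round(s_2, k_2) = 0x20
s_4 = Round(s_3, k_3) = 0x08
s_5 = Round(s_4, k_4) = 0x89
s_6 = Round(s_5, k_5) = 0x94
s_7 = Round(s_6, k_6) = 0x49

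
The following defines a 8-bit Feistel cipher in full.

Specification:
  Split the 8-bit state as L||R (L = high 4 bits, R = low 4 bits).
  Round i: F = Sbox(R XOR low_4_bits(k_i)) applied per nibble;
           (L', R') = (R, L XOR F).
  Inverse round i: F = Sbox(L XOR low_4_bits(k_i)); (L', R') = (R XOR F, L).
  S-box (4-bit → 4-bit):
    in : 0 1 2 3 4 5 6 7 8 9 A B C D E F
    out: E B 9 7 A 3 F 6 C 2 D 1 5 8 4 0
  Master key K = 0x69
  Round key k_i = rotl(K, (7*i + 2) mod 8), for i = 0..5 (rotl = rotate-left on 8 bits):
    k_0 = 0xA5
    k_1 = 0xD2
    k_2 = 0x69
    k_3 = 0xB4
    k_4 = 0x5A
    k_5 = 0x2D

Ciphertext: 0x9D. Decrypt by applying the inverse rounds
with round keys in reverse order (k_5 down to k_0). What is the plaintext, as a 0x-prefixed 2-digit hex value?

s_0 = ciphertext = 0x9D
s_1 = InvRound(s_0, k_5) = 0x79
s_2 = InvRound(s_1, k_4) = 0x17
s_3 = InvRound(s_2, k_3) = 0x41
s_4 = InvRound(s_3, k_2) = 0x94
s_5 = InvRound(s_4, k_1) = 0x59
s_6 = InvRound(s_5, k_0) = 0x75

0x75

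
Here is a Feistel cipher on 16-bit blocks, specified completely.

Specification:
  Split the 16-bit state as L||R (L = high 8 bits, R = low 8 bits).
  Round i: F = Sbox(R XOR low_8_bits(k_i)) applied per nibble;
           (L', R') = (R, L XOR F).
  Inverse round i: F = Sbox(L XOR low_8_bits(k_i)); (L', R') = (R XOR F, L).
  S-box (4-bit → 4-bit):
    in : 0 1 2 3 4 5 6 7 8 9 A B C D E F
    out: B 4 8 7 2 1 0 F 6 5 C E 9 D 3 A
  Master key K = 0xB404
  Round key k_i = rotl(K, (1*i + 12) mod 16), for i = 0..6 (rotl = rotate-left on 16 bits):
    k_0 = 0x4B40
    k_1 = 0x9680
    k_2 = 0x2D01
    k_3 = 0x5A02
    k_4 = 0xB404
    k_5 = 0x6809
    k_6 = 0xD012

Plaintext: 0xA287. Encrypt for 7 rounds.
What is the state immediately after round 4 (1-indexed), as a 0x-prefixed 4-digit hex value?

0x331E

s_0 = plaintext = 0xA287
s_1 = Round(s_0, k_0) = 0x873D
s_2 = Round(s_1, k_1) = 0x3D6A
s_3 = Round(s_2, k_2) = 0x6A33
s_4 = Round(s_3, k_3) = 0x331E
s_5 = Round(s_4, k_4) = 0x1E7F
s_6 = Round(s_5, k_5) = 0x7FEE
s_7 = Round(s_6, k_6) = 0xEED6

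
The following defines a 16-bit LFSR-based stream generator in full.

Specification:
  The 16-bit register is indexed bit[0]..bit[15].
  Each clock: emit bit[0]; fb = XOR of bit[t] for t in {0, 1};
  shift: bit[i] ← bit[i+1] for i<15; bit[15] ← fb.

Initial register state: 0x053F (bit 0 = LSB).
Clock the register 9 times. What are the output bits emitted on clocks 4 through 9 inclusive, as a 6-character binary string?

reg_0 = 0x053F
clock 1: out=1, reg = 0x029F
clock 2: out=1, reg = 0x014F
clock 3: out=1, reg = 0x00A7
clock 4: out=1, reg = 0x0053
clock 5: out=1, reg = 0x0029
clock 6: out=1, reg = 0x8014
clock 7: out=0, reg = 0x400A
clock 8: out=0, reg = 0xA005
clock 9: out=1, reg = 0xD002

111001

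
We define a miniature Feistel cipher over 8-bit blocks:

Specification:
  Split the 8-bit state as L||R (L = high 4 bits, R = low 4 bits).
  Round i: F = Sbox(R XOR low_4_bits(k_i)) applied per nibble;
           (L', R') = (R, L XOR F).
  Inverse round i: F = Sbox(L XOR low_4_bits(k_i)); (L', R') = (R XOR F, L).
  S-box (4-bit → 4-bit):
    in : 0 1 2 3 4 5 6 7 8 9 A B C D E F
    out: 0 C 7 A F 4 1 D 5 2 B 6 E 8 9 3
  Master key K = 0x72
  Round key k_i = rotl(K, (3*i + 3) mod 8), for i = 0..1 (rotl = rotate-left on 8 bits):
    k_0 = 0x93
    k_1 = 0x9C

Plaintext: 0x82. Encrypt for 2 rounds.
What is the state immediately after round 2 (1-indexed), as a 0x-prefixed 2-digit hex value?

s_0 = plaintext = 0x82
s_1 = Round(s_0, k_0) = 0x24
s_2 = Round(s_1, k_1) = 0x47

0x47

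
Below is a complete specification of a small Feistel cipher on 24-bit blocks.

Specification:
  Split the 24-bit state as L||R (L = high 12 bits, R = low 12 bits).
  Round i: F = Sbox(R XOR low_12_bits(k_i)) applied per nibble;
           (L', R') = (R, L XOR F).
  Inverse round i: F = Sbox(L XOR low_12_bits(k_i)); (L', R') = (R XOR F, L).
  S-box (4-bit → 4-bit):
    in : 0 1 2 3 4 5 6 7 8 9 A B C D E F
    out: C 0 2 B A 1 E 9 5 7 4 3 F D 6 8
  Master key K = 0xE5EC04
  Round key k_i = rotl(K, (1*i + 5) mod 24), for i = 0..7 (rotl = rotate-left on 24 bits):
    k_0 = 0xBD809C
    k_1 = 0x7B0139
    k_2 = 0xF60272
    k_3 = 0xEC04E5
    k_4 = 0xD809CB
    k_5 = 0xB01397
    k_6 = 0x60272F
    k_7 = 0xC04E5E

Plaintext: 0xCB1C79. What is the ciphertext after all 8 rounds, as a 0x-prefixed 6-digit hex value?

0xE33AC2

s_0 = plaintext = 0xCB1C79
s_1 = Round(s_0, k_0) = 0xC793D0
s_2 = Round(s_1, k_1) = 0x3D0E1E
s_3 = Round(s_2, k_2) = 0xE1EC3F
s_4 = Round(s_3, k_3) = 0xC3FBCA
s_5 = Round(s_4, k_4) = 0xBCAEFF
s_6 = Round(s_5, k_5) = 0xEFF62F
s_7 = Round(s_6, k_6) = 0x62FE33
s_8 = Round(s_7, k_7) = 0xE33AC2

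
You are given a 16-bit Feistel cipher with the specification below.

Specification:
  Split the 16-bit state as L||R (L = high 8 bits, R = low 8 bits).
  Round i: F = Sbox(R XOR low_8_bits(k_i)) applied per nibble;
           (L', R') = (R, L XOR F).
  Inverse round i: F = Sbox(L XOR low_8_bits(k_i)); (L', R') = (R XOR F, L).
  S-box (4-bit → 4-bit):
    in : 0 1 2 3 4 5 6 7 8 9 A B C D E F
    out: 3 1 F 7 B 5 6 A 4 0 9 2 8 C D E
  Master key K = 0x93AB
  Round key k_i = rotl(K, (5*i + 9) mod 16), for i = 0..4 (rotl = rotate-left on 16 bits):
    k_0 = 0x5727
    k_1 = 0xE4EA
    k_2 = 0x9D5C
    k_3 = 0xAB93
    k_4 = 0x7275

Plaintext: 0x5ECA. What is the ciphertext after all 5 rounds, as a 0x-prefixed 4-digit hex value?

0x431B

s_0 = plaintext = 0x5ECA
s_1 = Round(s_0, k_0) = 0xCA82
s_2 = Round(s_1, k_1) = 0x82AE
s_3 = Round(s_2, k_2) = 0xAE6D
s_4 = Round(s_3, k_3) = 0x6D43
s_5 = Round(s_4, k_4) = 0x431B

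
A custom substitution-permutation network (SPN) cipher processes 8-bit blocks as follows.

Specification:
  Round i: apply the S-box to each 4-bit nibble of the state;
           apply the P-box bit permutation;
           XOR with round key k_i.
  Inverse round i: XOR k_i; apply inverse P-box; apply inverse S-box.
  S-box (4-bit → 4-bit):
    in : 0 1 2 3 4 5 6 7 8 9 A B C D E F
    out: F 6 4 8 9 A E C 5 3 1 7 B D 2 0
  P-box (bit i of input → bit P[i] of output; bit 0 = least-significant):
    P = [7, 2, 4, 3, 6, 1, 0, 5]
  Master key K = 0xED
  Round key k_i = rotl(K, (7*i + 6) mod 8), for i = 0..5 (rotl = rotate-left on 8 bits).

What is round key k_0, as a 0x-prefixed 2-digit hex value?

0x7B

K = 0xED
k_0 = rotl(K, (7*0+6) mod 8) = rotl(K, 6) = 0x7B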